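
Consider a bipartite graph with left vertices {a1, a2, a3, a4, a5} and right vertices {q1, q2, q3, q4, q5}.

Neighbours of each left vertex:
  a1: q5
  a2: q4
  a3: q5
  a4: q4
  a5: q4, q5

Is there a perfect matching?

The set {a1, a2, a3, a4, a5} has only 2 neighbours ({q4, q5}), so by Hall's theorem at most 2 of the 5 left vertices can be matched.
Hence no matching covers every left vertex.

No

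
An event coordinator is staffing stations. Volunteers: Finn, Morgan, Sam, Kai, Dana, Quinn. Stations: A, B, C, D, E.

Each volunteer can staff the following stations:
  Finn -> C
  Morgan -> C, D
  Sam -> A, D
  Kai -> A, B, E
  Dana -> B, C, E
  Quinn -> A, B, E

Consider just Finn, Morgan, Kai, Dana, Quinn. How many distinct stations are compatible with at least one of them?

5

The union of neighbours of {Finn, Morgan, Kai, Dana, Quinn} is {A, B, C, D, E}, which has 5 elements.
Since |N(S)| = 5 ≥ |S| = 5, Hall's condition holds for this subset.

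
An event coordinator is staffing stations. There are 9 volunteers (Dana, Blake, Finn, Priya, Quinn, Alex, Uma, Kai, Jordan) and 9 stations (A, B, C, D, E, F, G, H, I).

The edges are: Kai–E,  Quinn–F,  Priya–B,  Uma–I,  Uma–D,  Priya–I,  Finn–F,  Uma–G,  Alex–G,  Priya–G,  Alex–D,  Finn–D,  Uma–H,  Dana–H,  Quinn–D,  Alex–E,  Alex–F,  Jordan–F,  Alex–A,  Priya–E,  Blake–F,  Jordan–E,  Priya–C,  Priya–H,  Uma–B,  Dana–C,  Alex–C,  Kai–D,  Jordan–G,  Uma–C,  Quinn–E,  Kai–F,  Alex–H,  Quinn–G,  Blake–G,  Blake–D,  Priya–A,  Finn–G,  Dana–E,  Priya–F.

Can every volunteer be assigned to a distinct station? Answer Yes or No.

No

The set {Blake, Finn, Quinn, Kai, Jordan} has only 4 neighbours ({D, E, F, G}), so by Hall's theorem at most 8 of the 9 volunteers can be matched.
Hence no matching covers every volunteer.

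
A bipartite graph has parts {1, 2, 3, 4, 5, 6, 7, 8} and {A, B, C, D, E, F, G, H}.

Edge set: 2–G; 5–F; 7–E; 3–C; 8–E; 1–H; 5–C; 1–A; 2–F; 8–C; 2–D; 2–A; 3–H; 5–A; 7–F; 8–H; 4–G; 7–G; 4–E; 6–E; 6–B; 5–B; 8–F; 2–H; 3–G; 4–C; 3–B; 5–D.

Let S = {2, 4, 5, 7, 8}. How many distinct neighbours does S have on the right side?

The union of neighbours of {2, 4, 5, 7, 8} is {A, B, C, D, E, F, G, H}, which has 8 elements.
Since |N(S)| = 8 ≥ |S| = 5, Hall's condition holds for this subset.

8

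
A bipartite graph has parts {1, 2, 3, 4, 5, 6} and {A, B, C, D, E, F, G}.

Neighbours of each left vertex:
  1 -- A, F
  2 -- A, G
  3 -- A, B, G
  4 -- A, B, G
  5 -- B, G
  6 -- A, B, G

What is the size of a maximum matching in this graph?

For example, pair 1-F, 2-A, 3-G, 4-B.
The set {2, 3, 4, 5, 6} has only 3 neighbours ({A, B, G}), so by Hall's theorem at most 4 of the 6 left vertices can be matched.

4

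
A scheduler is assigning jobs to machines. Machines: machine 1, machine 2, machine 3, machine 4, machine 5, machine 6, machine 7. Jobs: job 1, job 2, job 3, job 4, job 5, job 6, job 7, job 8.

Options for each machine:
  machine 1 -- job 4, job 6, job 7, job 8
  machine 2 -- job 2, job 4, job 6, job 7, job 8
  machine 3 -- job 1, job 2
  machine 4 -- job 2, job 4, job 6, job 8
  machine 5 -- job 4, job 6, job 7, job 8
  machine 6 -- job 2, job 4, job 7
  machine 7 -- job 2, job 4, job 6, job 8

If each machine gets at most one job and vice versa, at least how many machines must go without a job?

1

One maximum matching: machine 1-job 8, machine 2-job 7, machine 3-job 1, machine 4-job 6, machine 5-job 4, machine 6-job 2.
The set {machine 1, machine 2, machine 4, machine 5, machine 6, machine 7} has only 5 neighbours ({job 2, job 4, job 6, job 7, job 8}), so by Hall's theorem at most 6 of the 7 machines can be matched.
That matches 6 of the 7, leaving 1 unmatched; no matching can do better.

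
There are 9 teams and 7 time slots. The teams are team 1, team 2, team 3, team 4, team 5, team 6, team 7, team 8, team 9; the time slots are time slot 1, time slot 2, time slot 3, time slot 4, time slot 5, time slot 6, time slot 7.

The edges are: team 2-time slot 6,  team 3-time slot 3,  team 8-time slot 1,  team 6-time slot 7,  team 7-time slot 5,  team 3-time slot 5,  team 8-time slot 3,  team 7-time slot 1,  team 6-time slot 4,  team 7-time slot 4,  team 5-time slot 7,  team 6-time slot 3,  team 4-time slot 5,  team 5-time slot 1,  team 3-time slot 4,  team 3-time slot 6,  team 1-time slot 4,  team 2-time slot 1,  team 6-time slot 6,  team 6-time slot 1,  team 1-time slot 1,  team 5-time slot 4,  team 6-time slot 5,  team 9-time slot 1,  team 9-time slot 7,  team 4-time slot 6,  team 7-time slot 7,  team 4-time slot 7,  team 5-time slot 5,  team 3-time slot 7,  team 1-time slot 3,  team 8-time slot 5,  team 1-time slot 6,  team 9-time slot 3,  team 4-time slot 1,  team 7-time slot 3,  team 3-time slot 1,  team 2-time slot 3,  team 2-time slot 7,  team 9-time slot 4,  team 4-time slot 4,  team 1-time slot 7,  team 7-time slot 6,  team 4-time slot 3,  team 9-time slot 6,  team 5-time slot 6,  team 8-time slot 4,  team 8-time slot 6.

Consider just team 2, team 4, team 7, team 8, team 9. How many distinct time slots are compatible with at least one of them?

The union of neighbours of {team 2, team 4, team 7, team 8, team 9} is {time slot 1, time slot 3, time slot 4, time slot 5, time slot 6, time slot 7}, which has 6 elements.
Since |N(S)| = 6 ≥ |S| = 5, Hall's condition holds for this subset.

6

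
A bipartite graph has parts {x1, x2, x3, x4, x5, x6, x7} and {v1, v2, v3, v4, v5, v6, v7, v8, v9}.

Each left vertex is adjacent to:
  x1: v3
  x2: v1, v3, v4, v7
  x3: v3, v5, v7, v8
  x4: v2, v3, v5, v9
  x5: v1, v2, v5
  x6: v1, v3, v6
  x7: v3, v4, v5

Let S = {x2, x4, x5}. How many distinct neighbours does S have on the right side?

7

The union of neighbours of {x2, x4, x5} is {v1, v2, v3, v4, v5, v7, v9}, which has 7 elements.
Since |N(S)| = 7 ≥ |S| = 3, Hall's condition holds for this subset.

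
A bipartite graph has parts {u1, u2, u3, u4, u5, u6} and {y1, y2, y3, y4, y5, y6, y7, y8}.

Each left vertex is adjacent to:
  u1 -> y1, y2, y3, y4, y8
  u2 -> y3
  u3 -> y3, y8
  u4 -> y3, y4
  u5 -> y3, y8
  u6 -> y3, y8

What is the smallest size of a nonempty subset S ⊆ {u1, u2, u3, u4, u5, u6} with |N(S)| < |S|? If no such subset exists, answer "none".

Take S = {u2, u3, u5}. Its neighbourhood is {y3, y8}, so |N(S)| = 2 < |S| = 3.
Every subset of size less than 3 has at least as many neighbours as members, so 3 is the minimum.

3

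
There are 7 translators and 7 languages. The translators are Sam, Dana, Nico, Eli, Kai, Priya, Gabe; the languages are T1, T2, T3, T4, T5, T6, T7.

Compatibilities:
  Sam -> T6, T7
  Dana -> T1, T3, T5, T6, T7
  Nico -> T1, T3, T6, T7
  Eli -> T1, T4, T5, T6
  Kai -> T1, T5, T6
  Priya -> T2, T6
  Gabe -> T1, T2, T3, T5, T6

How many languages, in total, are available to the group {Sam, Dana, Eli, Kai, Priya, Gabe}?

The union of neighbours of {Sam, Dana, Eli, Kai, Priya, Gabe} is {T1, T2, T3, T4, T5, T6, T7}, which has 7 elements.
Since |N(S)| = 7 ≥ |S| = 6, Hall's condition holds for this subset.

7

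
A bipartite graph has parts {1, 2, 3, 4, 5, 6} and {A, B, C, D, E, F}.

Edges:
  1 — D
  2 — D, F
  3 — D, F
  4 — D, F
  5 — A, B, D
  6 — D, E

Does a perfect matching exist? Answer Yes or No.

The set {1, 2, 3, 4} has only 2 neighbours ({D, F}), so by Hall's theorem at most 4 of the 6 left vertices can be matched.
Hence no matching covers every left vertex.

No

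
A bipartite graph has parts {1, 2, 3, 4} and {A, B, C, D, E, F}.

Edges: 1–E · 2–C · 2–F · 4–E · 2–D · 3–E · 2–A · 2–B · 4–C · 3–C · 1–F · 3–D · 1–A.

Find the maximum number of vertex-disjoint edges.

One maximum matching: 1–F, 2–A, 3–C, 4–E.
All 4 left vertices are matched, so no larger matching exists.

4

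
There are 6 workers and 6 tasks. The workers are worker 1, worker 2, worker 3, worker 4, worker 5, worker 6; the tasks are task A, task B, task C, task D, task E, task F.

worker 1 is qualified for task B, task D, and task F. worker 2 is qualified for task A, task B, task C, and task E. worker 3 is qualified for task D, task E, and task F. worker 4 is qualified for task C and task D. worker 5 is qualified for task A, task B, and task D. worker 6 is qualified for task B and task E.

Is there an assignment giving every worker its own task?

One maximum matching: worker 1-task F, worker 2-task B, worker 3-task D, worker 4-task C, worker 5-task A, worker 6-task E.
All 6 workers are covered.

Yes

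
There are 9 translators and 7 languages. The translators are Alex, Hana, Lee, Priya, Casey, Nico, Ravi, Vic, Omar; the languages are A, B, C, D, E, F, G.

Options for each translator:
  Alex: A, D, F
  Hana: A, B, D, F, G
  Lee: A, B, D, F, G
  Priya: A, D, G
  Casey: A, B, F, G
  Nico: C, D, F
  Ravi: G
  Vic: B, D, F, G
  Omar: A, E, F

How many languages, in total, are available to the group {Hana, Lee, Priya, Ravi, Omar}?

6

The union of neighbours of {Hana, Lee, Priya, Ravi, Omar} is {A, B, D, E, F, G}, which has 6 elements.
Since |N(S)| = 6 ≥ |S| = 5, Hall's condition holds for this subset.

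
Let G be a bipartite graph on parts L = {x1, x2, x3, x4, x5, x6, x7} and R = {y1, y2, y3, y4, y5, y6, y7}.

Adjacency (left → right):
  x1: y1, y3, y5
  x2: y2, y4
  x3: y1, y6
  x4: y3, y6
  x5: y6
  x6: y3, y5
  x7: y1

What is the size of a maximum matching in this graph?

A valid assignment of size 5: x1→y5, x2→y2, x3→y1, x4→y3, x5→y6.
The set {x1, x3, x4, x5, x6, x7} has only 4 neighbours ({y1, y3, y5, y6}), so by Hall's theorem at most 5 of the 7 left vertices can be matched.

5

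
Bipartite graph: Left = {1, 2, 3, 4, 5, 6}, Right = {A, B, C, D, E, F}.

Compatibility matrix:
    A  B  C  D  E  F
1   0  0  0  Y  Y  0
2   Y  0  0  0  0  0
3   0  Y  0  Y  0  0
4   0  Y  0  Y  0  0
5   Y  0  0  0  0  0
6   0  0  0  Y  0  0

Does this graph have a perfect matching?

No

The set {2, 3, 4, 5, 6} has only 3 neighbours ({A, B, D}), so by Hall's theorem at most 4 of the 6 left vertices can be matched.
Hence no matching covers every left vertex.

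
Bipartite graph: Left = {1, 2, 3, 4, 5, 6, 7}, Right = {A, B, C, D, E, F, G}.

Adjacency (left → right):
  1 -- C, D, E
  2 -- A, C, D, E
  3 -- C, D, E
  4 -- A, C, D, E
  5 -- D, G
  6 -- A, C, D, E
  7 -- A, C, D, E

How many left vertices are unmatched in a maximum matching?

2

For example, pair 1→D, 2→A, 3→C, 4→E, 5→G.
The set {1, 2, 3, 4, 6, 7} has only 4 neighbours ({A, C, D, E}), so by Hall's theorem at most 5 of the 7 left vertices can be matched.
That matches 5 of the 7, leaving 2 unmatched; no matching can do better.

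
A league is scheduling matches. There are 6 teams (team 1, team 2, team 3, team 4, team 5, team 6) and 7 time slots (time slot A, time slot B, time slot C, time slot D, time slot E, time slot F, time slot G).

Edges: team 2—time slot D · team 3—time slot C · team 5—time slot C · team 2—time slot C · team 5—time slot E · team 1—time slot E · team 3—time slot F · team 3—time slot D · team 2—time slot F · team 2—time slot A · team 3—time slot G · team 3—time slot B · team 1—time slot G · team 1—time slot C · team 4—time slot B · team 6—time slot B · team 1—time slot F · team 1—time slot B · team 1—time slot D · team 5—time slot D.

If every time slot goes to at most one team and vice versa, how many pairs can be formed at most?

5

For example, pair team 1–time slot E, team 2–time slot F, team 3–time slot C, team 4–time slot B, team 5–time slot D.
The set {team 4, team 6} has only 1 neighbour ({time slot B}), so by Hall's theorem at most 5 of the 6 teams can be matched.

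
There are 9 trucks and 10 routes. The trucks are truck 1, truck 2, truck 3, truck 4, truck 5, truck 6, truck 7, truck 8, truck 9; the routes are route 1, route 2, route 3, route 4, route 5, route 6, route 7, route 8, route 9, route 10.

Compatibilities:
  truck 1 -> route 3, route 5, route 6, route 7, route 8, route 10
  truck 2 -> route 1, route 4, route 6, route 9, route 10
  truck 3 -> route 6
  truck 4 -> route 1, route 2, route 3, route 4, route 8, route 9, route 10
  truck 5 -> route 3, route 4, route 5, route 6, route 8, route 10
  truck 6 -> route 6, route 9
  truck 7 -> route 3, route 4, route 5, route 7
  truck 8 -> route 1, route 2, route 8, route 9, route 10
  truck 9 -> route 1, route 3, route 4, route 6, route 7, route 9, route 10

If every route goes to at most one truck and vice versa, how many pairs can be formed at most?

One maximum matching: truck 1→route 7, truck 2→route 1, truck 3→route 6, truck 4→route 3, truck 5→route 8, truck 6→route 9, truck 7→route 5, truck 8→route 2, truck 9→route 4.
This saturates every truck, so 9 is the maximum.

9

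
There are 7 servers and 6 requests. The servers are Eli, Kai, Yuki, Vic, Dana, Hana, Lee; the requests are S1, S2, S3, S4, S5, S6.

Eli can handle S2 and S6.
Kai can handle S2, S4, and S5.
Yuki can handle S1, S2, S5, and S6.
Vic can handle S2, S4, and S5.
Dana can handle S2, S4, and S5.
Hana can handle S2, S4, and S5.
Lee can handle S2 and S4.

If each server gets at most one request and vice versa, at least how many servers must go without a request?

A valid assignment of size 5: Eli-S6, Kai-S5, Yuki-S1, Vic-S4, Dana-S2.
The set {Kai, Vic, Dana, Hana, Lee} has only 3 neighbours ({S2, S4, S5}), so by Hall's theorem at most 5 of the 7 servers can be matched.
That matches 5 of the 7, leaving 2 unmatched; no matching can do better.

2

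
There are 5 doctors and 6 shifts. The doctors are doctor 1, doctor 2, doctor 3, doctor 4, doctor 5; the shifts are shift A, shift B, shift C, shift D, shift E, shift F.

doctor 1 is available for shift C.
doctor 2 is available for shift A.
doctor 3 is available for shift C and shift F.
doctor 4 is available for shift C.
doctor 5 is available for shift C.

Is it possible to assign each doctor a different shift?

The set {doctor 1, doctor 4, doctor 5} has only 1 neighbour ({shift C}), so by Hall's theorem at most 3 of the 5 doctors can be matched.
Hence no matching covers every doctor.

No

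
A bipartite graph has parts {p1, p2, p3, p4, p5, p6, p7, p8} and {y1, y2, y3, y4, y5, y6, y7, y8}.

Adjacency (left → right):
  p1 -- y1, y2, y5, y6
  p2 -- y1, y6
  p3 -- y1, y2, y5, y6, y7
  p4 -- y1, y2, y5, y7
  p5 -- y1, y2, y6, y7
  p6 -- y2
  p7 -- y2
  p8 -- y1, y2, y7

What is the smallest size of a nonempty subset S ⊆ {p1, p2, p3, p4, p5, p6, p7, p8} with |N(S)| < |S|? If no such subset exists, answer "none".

2

Take S = {p6, p7}. Its neighbourhood is {y2}, so |N(S)| = 1 < |S| = 2.
No single vertex violates Hall's condition since each has at least one neighbour, so 2 is the minimum.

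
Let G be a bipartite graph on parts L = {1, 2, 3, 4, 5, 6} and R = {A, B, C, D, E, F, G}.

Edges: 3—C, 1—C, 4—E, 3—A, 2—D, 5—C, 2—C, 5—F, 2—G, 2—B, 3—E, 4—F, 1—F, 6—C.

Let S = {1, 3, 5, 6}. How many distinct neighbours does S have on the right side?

4

The union of neighbours of {1, 3, 5, 6} is {A, C, E, F}, which has 4 elements.
Since |N(S)| = 4 ≥ |S| = 4, Hall's condition holds for this subset.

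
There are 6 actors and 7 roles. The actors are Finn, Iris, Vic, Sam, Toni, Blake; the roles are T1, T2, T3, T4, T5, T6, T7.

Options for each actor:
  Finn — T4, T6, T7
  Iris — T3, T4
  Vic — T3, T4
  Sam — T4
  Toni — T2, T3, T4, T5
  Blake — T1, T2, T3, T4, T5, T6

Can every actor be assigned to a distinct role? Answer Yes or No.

The set {Iris, Vic, Sam} has only 2 neighbours ({T3, T4}), so by Hall's theorem at most 5 of the 6 actors can be matched.
Hence no matching covers every actor.

No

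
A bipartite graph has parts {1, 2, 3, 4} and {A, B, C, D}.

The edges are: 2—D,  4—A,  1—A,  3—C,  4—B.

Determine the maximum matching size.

For example, pair 1–A, 2–D, 3–C, 4–B.
All 4 left vertices are matched, so no larger matching exists.

4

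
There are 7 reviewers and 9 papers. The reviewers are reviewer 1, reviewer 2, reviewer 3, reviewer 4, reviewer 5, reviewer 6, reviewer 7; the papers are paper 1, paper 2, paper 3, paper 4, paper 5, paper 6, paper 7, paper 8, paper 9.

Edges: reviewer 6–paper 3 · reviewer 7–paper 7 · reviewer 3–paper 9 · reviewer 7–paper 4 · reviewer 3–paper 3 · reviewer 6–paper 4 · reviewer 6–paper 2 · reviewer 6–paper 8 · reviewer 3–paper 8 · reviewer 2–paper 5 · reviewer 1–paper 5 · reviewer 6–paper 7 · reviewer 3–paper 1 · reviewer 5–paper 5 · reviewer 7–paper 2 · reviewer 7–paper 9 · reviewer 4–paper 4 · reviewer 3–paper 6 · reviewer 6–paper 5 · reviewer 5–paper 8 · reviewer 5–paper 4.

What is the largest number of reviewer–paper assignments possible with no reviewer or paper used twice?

One maximum matching: reviewer 1-paper 5, reviewer 3-paper 6, reviewer 4-paper 4, reviewer 5-paper 8, reviewer 6-paper 2, reviewer 7-paper 7.
The set {reviewer 1, reviewer 2} has only 1 neighbour ({paper 5}), so by Hall's theorem at most 6 of the 7 reviewers can be matched.

6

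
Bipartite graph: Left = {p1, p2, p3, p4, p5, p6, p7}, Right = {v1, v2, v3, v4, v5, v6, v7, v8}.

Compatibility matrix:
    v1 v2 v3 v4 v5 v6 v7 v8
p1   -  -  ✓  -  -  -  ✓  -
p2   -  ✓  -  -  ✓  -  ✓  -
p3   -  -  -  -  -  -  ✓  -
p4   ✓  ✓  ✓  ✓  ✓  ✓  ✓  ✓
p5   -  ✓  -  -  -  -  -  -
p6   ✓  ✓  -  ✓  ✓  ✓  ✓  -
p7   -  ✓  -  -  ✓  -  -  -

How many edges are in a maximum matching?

6

One maximum matching: p1-v3, p2-v5, p3-v7, p4-v8, p5-v2, p6-v6.
The set {p2, p3, p5, p7} has only 3 neighbours ({v2, v5, v7}), so by Hall's theorem at most 6 of the 7 left vertices can be matched.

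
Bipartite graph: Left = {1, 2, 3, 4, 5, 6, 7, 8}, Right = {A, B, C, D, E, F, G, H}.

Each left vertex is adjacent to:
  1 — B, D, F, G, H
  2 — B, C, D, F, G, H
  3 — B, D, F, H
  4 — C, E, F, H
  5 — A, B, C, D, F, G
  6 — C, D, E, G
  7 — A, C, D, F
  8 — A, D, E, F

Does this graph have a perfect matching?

One maximum matching: 1–G, 2–B, 3–F, 4–H, 5–A, 6–D, 7–C, 8–E.
Every left vertex is matched, so this is a perfect matching.

Yes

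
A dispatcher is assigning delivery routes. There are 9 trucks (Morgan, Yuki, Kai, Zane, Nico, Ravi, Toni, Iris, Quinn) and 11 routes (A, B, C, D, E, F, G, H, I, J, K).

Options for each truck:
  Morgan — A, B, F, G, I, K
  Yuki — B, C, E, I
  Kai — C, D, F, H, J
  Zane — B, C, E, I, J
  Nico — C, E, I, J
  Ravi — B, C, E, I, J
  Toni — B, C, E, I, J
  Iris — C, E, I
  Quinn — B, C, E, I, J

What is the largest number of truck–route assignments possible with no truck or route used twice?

7

One maximum matching: Morgan–G, Yuki–C, Kai–H, Zane–B, Nico–I, Ravi–E, Toni–J.
The set {Yuki, Zane, Nico, Ravi, Toni, Iris, Quinn} has only 5 neighbours ({B, C, E, I, J}), so by Hall's theorem at most 7 of the 9 trucks can be matched.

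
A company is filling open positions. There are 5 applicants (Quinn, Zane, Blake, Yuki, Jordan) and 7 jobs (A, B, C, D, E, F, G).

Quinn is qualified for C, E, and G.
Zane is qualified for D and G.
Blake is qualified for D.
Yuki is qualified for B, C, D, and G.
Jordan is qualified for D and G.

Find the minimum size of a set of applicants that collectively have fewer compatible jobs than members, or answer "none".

3

Take S = {Zane, Blake, Jordan}. Its neighbourhood is {D, G}, so |N(S)| = 2 < |S| = 3.
Every subset of size less than 3 has at least as many neighbours as members, so 3 is the minimum.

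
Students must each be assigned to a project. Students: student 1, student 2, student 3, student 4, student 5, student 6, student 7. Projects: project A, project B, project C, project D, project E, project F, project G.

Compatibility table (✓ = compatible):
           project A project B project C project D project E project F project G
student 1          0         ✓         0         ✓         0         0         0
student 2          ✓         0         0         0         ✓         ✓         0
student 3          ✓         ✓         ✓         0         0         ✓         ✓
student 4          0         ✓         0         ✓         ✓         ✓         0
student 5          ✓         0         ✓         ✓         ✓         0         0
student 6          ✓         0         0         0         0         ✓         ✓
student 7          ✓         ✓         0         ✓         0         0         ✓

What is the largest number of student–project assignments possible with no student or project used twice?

For example, pair student 1→project D, student 2→project E, student 3→project F, student 4→project B, student 5→project C, student 6→project G, student 7→project A.
All 7 students are matched, so no larger matching exists.

7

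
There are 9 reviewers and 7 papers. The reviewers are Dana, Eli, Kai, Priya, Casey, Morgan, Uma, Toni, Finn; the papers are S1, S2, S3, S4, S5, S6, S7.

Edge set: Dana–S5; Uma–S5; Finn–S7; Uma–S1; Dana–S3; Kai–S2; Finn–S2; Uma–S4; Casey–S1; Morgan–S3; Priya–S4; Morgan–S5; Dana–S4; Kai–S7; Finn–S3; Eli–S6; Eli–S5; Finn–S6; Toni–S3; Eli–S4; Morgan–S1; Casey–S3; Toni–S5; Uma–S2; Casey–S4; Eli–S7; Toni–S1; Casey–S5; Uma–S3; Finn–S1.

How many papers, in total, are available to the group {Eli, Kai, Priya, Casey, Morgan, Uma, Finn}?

The union of neighbours of {Eli, Kai, Priya, Casey, Morgan, Uma, Finn} is {S1, S2, S3, S4, S5, S6, S7}, which has 7 elements.
Since |N(S)| = 7 ≥ |S| = 7, Hall's condition holds for this subset.

7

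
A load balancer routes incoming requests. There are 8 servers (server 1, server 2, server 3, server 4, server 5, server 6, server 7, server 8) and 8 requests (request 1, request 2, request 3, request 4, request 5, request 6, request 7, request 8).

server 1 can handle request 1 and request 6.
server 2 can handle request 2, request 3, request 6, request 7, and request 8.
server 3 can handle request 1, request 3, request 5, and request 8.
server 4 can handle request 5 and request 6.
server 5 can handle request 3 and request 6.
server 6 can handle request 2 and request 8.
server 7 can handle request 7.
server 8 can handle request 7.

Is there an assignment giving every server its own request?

No

The set {server 7, server 8} has only 1 neighbour ({request 7}), so by Hall's theorem at most 7 of the 8 servers can be matched.
Hence no matching covers every server.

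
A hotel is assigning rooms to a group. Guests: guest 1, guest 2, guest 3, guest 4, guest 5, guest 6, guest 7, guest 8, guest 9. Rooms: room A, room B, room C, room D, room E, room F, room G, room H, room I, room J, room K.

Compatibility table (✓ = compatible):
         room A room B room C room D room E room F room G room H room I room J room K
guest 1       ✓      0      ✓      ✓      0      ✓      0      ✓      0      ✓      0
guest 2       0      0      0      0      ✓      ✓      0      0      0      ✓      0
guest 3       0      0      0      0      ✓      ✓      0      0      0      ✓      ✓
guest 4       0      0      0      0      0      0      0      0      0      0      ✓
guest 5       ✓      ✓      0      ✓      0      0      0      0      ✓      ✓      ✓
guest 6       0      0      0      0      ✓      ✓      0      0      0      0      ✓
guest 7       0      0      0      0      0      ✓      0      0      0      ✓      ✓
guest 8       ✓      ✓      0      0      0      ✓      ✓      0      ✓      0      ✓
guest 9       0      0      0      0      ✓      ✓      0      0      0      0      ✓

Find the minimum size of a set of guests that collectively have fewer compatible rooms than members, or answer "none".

5

Take S = {guest 2, guest 3, guest 4, guest 6, guest 7}. Its neighbourhood is {room E, room F, room J, room K}, so |N(S)| = 4 < |S| = 5.
Every subset of size less than 5 has at least as many neighbours as members, so 5 is the minimum.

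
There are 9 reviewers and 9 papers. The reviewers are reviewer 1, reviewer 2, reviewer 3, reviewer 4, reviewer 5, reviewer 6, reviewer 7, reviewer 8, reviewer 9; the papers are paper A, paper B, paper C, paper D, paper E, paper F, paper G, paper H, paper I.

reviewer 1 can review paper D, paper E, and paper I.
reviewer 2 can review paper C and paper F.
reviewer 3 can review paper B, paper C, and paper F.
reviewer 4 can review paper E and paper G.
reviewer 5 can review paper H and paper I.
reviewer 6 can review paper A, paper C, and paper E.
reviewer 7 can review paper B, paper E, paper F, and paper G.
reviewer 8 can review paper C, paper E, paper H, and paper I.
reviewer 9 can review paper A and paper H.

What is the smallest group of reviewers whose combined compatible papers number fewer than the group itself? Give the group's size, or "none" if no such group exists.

none

A matching saturating every reviewer exists, for instance reviewer 1→paper D, reviewer 2→paper F, reviewer 3→paper B, reviewer 4→paper G, reviewer 5→paper H, reviewer 6→paper C, reviewer 7→paper E, reviewer 8→paper I, reviewer 9→paper A.
By Hall's marriage theorem, this means |N(S)| ≥ |S| for every subset S, so no violating subset exists.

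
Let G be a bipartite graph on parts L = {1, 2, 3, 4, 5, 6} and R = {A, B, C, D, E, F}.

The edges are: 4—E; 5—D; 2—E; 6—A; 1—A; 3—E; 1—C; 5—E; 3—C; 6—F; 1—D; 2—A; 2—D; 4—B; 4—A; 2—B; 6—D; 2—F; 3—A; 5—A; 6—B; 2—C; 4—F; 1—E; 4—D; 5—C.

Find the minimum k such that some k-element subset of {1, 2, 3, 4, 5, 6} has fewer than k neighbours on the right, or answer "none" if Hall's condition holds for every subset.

none

A matching saturating every left vertex exists, for instance 1→D, 2→F, 3→C, 4→A, 5→E, 6→B.
By Hall's marriage theorem, this means |N(S)| ≥ |S| for every subset S, so no violating subset exists.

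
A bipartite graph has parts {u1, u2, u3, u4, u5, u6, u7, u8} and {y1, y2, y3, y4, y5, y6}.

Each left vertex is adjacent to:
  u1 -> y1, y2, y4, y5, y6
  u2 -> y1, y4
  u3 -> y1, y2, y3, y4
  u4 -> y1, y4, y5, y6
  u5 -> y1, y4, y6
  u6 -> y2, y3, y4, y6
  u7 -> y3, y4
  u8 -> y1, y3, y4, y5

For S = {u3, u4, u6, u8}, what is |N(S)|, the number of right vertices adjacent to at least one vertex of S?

The union of neighbours of {u3, u4, u6, u8} is {y1, y2, y3, y4, y5, y6}, which has 6 elements.
Since |N(S)| = 6 ≥ |S| = 4, Hall's condition holds for this subset.

6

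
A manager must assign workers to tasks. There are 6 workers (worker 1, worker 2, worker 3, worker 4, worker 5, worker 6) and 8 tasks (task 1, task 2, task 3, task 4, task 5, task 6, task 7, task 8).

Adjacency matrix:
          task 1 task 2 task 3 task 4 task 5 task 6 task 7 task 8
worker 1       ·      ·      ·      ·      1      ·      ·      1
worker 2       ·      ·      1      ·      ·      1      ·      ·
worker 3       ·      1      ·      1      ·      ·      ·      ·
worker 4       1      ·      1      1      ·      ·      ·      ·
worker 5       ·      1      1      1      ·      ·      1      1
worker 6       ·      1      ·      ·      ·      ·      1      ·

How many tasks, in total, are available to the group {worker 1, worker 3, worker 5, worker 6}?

The union of neighbours of {worker 1, worker 3, worker 5, worker 6} is {task 2, task 3, task 4, task 5, task 7, task 8}, which has 6 elements.
Since |N(S)| = 6 ≥ |S| = 4, Hall's condition holds for this subset.

6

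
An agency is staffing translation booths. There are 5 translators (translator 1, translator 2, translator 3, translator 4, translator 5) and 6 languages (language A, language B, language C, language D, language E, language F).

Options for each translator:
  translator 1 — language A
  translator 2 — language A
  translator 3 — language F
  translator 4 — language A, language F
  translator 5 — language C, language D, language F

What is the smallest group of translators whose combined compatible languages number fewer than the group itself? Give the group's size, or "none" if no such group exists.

2

Take S = {translator 1, translator 2}. Its neighbourhood is {language A}, so |N(S)| = 1 < |S| = 2.
No single vertex violates Hall's condition since each has at least one neighbour, so 2 is the minimum.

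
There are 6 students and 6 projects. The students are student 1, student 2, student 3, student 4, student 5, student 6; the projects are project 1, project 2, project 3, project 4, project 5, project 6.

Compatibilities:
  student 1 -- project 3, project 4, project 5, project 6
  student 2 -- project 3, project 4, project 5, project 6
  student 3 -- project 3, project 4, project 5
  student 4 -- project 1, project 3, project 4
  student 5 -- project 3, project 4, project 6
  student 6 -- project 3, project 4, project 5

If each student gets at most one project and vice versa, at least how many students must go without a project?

One maximum matching: student 1→project 6, student 2→project 5, student 3→project 3, student 4→project 1, student 5→project 4.
The set {student 1, student 2, student 3, student 5, student 6} has only 4 neighbours ({project 3, project 4, project 5, project 6}), so by Hall's theorem at most 5 of the 6 students can be matched.
That matches 5 of the 6, leaving 1 unmatched; no matching can do better.

1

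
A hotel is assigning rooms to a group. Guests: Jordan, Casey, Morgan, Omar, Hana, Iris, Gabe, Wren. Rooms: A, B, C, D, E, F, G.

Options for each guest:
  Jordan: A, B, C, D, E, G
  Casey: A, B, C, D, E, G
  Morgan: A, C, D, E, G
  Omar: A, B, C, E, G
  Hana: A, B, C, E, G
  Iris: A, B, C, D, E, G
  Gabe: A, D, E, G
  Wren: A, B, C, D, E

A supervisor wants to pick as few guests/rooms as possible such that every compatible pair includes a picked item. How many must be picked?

6

The 6 edges Jordan–B, Casey–C, Morgan–D, Omar–E, Hana–A, Iris–G form a matching, so any vertex cover needs at least 6 vertices (one per matched edge).
Conversely {A, B, C, D, E, G} meets every edge and has exactly 6 vertices, so 6 is optimal.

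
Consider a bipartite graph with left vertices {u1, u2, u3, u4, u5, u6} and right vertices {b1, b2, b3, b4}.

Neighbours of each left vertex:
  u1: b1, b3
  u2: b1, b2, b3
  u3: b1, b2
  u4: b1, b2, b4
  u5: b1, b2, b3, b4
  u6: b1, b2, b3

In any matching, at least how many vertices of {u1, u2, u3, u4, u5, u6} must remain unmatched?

A valid assignment of size 4: u1→b1, u2→b3, u3→b2, u4→b4.
The set {u1, u2, u3, u4, u5, u6} has only 4 neighbours ({b1, b2, b3, b4}), so by Hall's theorem at most 4 of the 6 left vertices can be matched.
That matches 4 of the 6, leaving 2 unmatched; no matching can do better.

2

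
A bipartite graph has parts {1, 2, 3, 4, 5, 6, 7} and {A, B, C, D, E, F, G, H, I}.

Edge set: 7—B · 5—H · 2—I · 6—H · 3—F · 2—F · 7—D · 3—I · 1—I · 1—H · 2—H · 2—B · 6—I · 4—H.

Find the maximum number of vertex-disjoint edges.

A valid assignment of size 5: 1-I, 2-B, 3-F, 4-H, 7-D.
The set {1, 4, 5, 6} has only 2 neighbours ({H, I}), so by Hall's theorem at most 5 of the 7 left vertices can be matched.

5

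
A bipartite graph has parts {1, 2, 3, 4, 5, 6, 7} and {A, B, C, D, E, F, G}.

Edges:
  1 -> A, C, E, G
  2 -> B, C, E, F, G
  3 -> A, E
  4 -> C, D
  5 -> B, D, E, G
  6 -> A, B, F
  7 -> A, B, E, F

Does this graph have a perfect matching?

Yes

For example, pair 1-C, 2-G, 3-A, 4-D, 5-E, 6-F, 7-B.
Every left vertex is matched, so this is a perfect matching.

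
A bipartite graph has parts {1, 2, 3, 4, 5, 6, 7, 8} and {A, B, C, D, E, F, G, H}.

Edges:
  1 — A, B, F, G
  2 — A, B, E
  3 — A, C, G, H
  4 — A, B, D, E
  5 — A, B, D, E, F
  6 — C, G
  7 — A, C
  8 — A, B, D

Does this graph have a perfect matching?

Yes

One maximum matching: 1-F, 2-A, 3-H, 4-E, 5-D, 6-G, 7-C, 8-B.
All 8 left vertices are covered.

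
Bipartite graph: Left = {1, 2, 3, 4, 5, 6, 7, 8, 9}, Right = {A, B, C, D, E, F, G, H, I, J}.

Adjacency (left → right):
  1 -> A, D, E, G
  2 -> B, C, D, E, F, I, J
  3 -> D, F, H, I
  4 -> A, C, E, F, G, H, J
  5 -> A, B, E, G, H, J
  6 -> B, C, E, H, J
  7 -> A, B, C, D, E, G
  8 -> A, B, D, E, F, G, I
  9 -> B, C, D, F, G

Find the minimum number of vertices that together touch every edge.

{1, 2, 3, 4, 5, 6, 7, 8, 9} is a vertex cover of size 9: every edge has an endpoint in this set.
No smaller cover exists because 1–D, 2–F, 3–I, 4–H, 5–J, 6–B, 7–E, 8–A, 9–G is a matching of size 9, and a cover must include an endpoint of each of these disjoint edges (König's theorem).

9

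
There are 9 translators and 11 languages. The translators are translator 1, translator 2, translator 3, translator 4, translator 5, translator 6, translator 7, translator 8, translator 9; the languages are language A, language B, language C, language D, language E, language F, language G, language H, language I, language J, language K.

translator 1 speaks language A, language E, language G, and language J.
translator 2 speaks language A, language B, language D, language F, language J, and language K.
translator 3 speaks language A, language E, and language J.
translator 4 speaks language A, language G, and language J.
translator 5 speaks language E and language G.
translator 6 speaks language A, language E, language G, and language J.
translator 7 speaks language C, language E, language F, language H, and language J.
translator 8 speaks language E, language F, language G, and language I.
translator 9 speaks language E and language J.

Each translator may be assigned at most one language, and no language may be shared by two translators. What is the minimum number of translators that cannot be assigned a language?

2

For example, pair translator 1-language E, translator 2-language D, translator 3-language A, translator 4-language J, translator 5-language G, translator 7-language C, translator 8-language F.
The set {translator 1, translator 3, translator 4, translator 5, translator 6, translator 9} has only 4 neighbours ({language A, language E, language G, language J}), so by Hall's theorem at most 7 of the 9 translators can be matched.
That matches 7 of the 9, leaving 2 unmatched; no matching can do better.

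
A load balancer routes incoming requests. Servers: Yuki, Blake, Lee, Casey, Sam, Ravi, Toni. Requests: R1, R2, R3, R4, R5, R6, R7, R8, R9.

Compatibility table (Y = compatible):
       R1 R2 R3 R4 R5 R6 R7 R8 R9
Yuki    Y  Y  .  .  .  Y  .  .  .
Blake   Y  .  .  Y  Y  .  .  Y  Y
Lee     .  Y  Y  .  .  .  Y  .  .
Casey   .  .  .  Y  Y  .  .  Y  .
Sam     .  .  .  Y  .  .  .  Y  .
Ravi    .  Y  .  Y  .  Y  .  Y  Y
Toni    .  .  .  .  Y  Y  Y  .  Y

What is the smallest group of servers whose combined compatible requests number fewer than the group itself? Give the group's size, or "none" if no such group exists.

A matching saturating every server exists, for instance Yuki→R6, Blake→R4, Lee→R3, Casey→R5, Sam→R8, Ravi→R9, Toni→R7.
By Hall's marriage theorem, this means |N(S)| ≥ |S| for every subset S, so no violating subset exists.

none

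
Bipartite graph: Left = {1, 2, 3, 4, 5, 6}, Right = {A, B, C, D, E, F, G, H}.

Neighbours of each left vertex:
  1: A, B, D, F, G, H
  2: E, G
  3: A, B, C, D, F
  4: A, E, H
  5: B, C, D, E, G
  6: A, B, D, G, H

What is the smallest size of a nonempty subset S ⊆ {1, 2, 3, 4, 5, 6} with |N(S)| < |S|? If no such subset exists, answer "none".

A matching saturating every left vertex exists, for instance 1→F, 2→E, 3→A, 4→H, 5→B, 6→G.
By Hall's marriage theorem, this means |N(S)| ≥ |S| for every subset S, so no violating subset exists.

none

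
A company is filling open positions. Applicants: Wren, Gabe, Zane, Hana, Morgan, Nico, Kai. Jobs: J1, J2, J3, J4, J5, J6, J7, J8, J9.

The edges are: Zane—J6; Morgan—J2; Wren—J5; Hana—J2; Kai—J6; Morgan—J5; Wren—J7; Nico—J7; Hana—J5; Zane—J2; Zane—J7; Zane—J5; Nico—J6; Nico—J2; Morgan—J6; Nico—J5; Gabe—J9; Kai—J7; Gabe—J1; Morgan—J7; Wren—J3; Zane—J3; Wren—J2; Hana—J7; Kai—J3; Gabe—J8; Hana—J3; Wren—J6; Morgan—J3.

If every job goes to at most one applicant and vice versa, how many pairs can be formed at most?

6

A valid assignment of size 6: Wren–J3, Gabe–J9, Zane–J7, Hana–J5, Morgan–J2, Nico–J6.
The set {Wren, Zane, Hana, Morgan, Nico, Kai} has only 5 neighbours ({J2, J3, J5, J6, J7}), so by Hall's theorem at most 6 of the 7 applicants can be matched.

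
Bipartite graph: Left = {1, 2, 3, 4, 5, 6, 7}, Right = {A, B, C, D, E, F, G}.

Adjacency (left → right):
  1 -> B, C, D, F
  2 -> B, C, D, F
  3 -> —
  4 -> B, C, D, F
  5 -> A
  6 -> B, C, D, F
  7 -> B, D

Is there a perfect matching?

The set {1, 2, 3, 4, 6, 7} has only 4 neighbours ({B, C, D, F}), so by Hall's theorem at most 5 of the 7 left vertices can be matched.
Hence no matching covers every left vertex.

No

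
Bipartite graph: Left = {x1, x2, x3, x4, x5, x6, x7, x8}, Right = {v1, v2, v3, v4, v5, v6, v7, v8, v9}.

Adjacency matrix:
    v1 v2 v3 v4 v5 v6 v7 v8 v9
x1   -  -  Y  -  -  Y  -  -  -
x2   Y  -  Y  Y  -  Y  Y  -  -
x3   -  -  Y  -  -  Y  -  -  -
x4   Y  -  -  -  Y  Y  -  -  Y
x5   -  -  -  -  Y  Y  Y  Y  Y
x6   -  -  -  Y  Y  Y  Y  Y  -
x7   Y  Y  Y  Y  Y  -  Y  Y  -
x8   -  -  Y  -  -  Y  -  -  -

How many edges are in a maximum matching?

One maximum matching: x1→v3, x2→v4, x3→v6, x4→v1, x5→v9, x6→v5, x7→v8.
The set {x1, x3, x8} has only 2 neighbours ({v3, v6}), so by Hall's theorem at most 7 of the 8 left vertices can be matched.

7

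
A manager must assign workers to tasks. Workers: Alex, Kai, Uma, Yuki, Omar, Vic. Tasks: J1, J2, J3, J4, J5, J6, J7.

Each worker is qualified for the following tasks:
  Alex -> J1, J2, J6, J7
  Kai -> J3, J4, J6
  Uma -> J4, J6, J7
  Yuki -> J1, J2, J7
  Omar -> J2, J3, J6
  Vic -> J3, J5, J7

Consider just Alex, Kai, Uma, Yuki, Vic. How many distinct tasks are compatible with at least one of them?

The union of neighbours of {Alex, Kai, Uma, Yuki, Vic} is {J1, J2, J3, J4, J5, J6, J7}, which has 7 elements.
Since |N(S)| = 7 ≥ |S| = 5, Hall's condition holds for this subset.

7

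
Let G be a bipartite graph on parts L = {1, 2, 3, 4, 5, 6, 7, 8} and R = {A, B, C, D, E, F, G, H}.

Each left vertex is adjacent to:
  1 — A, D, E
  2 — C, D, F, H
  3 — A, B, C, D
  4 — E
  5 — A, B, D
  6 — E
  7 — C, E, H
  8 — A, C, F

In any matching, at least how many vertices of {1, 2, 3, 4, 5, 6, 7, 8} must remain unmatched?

1

A valid assignment of size 7: 1-A, 2-C, 3-B, 4-E, 5-D, 7-H, 8-F.
The set {4, 6} has only 1 neighbour ({E}), so by Hall's theorem at most 7 of the 8 left vertices can be matched.
That matches 7 of the 8, leaving 1 unmatched; no matching can do better.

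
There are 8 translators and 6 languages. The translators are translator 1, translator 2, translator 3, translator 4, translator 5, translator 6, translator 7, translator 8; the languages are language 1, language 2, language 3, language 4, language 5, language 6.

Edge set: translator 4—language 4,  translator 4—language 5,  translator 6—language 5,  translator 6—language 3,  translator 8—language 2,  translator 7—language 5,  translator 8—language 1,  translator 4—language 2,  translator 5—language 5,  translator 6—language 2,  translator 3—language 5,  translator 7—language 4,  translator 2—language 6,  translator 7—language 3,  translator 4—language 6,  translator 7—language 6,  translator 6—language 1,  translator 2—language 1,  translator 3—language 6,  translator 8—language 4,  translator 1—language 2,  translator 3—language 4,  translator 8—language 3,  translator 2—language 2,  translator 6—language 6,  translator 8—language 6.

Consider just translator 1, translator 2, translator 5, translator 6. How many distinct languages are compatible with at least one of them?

5

The union of neighbours of {translator 1, translator 2, translator 5, translator 6} is {language 1, language 2, language 3, language 5, language 6}, which has 5 elements.
Since |N(S)| = 5 ≥ |S| = 4, Hall's condition holds for this subset.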